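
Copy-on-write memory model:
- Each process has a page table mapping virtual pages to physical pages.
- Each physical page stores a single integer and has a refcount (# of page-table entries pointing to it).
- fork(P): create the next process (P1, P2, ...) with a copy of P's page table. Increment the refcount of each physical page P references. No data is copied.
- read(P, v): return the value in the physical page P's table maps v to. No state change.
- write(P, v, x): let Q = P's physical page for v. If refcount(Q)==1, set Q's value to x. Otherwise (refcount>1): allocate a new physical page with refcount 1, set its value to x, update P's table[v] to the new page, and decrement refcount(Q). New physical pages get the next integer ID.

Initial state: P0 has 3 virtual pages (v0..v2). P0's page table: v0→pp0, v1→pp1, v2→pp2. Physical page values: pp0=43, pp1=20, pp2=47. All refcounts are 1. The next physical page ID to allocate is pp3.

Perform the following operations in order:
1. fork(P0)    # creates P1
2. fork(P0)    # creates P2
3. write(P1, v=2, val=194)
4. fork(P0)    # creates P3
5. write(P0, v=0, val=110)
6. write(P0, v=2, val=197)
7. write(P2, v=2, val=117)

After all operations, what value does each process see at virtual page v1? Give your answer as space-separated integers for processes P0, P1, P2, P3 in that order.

Op 1: fork(P0) -> P1. 3 ppages; refcounts: pp0:2 pp1:2 pp2:2
Op 2: fork(P0) -> P2. 3 ppages; refcounts: pp0:3 pp1:3 pp2:3
Op 3: write(P1, v2, 194). refcount(pp2)=3>1 -> COPY to pp3. 4 ppages; refcounts: pp0:3 pp1:3 pp2:2 pp3:1
Op 4: fork(P0) -> P3. 4 ppages; refcounts: pp0:4 pp1:4 pp2:3 pp3:1
Op 5: write(P0, v0, 110). refcount(pp0)=4>1 -> COPY to pp4. 5 ppages; refcounts: pp0:3 pp1:4 pp2:3 pp3:1 pp4:1
Op 6: write(P0, v2, 197). refcount(pp2)=3>1 -> COPY to pp5. 6 ppages; refcounts: pp0:3 pp1:4 pp2:2 pp3:1 pp4:1 pp5:1
Op 7: write(P2, v2, 117). refcount(pp2)=2>1 -> COPY to pp6. 7 ppages; refcounts: pp0:3 pp1:4 pp2:1 pp3:1 pp4:1 pp5:1 pp6:1
P0: v1 -> pp1 = 20
P1: v1 -> pp1 = 20
P2: v1 -> pp1 = 20
P3: v1 -> pp1 = 20

Answer: 20 20 20 20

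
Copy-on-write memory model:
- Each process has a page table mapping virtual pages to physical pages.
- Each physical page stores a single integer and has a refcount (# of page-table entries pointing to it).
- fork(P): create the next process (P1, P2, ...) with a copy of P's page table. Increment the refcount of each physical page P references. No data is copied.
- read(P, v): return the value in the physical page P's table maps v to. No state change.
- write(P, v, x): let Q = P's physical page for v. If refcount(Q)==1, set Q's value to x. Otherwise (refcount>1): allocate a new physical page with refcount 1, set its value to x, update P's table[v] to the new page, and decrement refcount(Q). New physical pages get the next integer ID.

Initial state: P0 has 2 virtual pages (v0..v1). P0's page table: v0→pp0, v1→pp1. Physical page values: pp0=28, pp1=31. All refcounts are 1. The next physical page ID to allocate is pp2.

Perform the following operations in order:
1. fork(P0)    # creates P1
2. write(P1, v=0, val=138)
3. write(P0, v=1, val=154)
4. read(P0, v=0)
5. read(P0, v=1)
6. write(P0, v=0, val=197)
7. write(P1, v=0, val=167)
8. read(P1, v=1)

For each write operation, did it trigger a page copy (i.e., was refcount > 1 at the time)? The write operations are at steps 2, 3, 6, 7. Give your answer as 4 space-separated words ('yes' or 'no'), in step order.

Op 1: fork(P0) -> P1. 2 ppages; refcounts: pp0:2 pp1:2
Op 2: write(P1, v0, 138). refcount(pp0)=2>1 -> COPY to pp2. 3 ppages; refcounts: pp0:1 pp1:2 pp2:1
Op 3: write(P0, v1, 154). refcount(pp1)=2>1 -> COPY to pp3. 4 ppages; refcounts: pp0:1 pp1:1 pp2:1 pp3:1
Op 4: read(P0, v0) -> 28. No state change.
Op 5: read(P0, v1) -> 154. No state change.
Op 6: write(P0, v0, 197). refcount(pp0)=1 -> write in place. 4 ppages; refcounts: pp0:1 pp1:1 pp2:1 pp3:1
Op 7: write(P1, v0, 167). refcount(pp2)=1 -> write in place. 4 ppages; refcounts: pp0:1 pp1:1 pp2:1 pp3:1
Op 8: read(P1, v1) -> 31. No state change.

yes yes no no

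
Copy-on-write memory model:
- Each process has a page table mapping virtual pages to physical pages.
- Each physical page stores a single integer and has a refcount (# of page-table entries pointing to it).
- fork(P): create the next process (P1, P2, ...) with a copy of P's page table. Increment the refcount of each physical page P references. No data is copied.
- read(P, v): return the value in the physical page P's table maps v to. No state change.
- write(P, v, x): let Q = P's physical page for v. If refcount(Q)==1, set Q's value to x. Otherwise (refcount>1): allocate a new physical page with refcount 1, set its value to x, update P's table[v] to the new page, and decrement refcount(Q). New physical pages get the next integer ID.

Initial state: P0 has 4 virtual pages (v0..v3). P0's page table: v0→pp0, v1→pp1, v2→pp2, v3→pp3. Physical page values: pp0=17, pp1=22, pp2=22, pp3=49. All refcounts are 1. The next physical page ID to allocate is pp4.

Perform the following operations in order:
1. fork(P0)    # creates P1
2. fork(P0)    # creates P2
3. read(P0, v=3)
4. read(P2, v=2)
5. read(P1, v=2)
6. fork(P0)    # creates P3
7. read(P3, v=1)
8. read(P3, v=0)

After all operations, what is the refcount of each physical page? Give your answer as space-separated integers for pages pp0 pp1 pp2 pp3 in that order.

Answer: 4 4 4 4

Derivation:
Op 1: fork(P0) -> P1. 4 ppages; refcounts: pp0:2 pp1:2 pp2:2 pp3:2
Op 2: fork(P0) -> P2. 4 ppages; refcounts: pp0:3 pp1:3 pp2:3 pp3:3
Op 3: read(P0, v3) -> 49. No state change.
Op 4: read(P2, v2) -> 22. No state change.
Op 5: read(P1, v2) -> 22. No state change.
Op 6: fork(P0) -> P3. 4 ppages; refcounts: pp0:4 pp1:4 pp2:4 pp3:4
Op 7: read(P3, v1) -> 22. No state change.
Op 8: read(P3, v0) -> 17. No state change.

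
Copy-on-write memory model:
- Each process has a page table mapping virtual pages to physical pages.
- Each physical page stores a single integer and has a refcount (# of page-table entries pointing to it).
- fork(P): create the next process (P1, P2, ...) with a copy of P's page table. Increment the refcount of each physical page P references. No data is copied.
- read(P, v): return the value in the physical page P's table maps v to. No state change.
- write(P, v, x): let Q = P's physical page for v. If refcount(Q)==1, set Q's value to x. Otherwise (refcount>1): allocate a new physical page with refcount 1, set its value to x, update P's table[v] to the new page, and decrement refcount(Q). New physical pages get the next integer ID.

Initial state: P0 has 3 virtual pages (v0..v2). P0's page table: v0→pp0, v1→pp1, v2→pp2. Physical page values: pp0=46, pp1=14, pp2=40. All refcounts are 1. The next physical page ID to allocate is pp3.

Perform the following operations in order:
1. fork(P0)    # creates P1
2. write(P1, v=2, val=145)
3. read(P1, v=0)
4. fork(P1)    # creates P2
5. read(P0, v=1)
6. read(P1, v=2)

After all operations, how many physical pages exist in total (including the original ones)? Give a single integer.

Answer: 4

Derivation:
Op 1: fork(P0) -> P1. 3 ppages; refcounts: pp0:2 pp1:2 pp2:2
Op 2: write(P1, v2, 145). refcount(pp2)=2>1 -> COPY to pp3. 4 ppages; refcounts: pp0:2 pp1:2 pp2:1 pp3:1
Op 3: read(P1, v0) -> 46. No state change.
Op 4: fork(P1) -> P2. 4 ppages; refcounts: pp0:3 pp1:3 pp2:1 pp3:2
Op 5: read(P0, v1) -> 14. No state change.
Op 6: read(P1, v2) -> 145. No state change.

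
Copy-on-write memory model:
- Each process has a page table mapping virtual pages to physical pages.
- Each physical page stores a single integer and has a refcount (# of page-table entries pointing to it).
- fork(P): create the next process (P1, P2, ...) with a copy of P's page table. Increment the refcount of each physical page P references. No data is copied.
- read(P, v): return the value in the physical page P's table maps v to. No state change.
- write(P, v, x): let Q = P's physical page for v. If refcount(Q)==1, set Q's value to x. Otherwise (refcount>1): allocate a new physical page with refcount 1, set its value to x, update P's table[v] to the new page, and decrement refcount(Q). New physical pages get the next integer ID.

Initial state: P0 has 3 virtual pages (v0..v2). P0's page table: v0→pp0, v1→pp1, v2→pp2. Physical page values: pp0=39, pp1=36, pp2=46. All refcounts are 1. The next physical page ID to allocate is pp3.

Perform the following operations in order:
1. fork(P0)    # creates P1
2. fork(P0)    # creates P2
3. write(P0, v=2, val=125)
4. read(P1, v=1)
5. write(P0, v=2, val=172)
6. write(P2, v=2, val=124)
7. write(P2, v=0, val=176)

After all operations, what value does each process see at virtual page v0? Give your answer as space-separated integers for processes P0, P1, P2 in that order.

Answer: 39 39 176

Derivation:
Op 1: fork(P0) -> P1. 3 ppages; refcounts: pp0:2 pp1:2 pp2:2
Op 2: fork(P0) -> P2. 3 ppages; refcounts: pp0:3 pp1:3 pp2:3
Op 3: write(P0, v2, 125). refcount(pp2)=3>1 -> COPY to pp3. 4 ppages; refcounts: pp0:3 pp1:3 pp2:2 pp3:1
Op 4: read(P1, v1) -> 36. No state change.
Op 5: write(P0, v2, 172). refcount(pp3)=1 -> write in place. 4 ppages; refcounts: pp0:3 pp1:3 pp2:2 pp3:1
Op 6: write(P2, v2, 124). refcount(pp2)=2>1 -> COPY to pp4. 5 ppages; refcounts: pp0:3 pp1:3 pp2:1 pp3:1 pp4:1
Op 7: write(P2, v0, 176). refcount(pp0)=3>1 -> COPY to pp5. 6 ppages; refcounts: pp0:2 pp1:3 pp2:1 pp3:1 pp4:1 pp5:1
P0: v0 -> pp0 = 39
P1: v0 -> pp0 = 39
P2: v0 -> pp5 = 176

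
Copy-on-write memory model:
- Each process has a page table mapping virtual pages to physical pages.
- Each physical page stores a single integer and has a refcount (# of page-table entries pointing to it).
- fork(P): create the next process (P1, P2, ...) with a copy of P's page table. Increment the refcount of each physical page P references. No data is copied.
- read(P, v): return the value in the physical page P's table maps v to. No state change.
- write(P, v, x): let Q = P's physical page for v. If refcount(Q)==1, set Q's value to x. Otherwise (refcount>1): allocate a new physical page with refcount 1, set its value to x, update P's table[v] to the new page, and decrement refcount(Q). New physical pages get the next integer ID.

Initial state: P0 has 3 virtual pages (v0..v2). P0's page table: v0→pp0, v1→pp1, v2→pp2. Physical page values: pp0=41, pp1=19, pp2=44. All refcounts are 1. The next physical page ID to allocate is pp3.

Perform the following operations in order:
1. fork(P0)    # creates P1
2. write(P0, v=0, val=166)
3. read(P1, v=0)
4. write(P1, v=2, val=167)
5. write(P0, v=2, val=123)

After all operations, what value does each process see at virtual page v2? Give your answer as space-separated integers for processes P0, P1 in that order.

Answer: 123 167

Derivation:
Op 1: fork(P0) -> P1. 3 ppages; refcounts: pp0:2 pp1:2 pp2:2
Op 2: write(P0, v0, 166). refcount(pp0)=2>1 -> COPY to pp3. 4 ppages; refcounts: pp0:1 pp1:2 pp2:2 pp3:1
Op 3: read(P1, v0) -> 41. No state change.
Op 4: write(P1, v2, 167). refcount(pp2)=2>1 -> COPY to pp4. 5 ppages; refcounts: pp0:1 pp1:2 pp2:1 pp3:1 pp4:1
Op 5: write(P0, v2, 123). refcount(pp2)=1 -> write in place. 5 ppages; refcounts: pp0:1 pp1:2 pp2:1 pp3:1 pp4:1
P0: v2 -> pp2 = 123
P1: v2 -> pp4 = 167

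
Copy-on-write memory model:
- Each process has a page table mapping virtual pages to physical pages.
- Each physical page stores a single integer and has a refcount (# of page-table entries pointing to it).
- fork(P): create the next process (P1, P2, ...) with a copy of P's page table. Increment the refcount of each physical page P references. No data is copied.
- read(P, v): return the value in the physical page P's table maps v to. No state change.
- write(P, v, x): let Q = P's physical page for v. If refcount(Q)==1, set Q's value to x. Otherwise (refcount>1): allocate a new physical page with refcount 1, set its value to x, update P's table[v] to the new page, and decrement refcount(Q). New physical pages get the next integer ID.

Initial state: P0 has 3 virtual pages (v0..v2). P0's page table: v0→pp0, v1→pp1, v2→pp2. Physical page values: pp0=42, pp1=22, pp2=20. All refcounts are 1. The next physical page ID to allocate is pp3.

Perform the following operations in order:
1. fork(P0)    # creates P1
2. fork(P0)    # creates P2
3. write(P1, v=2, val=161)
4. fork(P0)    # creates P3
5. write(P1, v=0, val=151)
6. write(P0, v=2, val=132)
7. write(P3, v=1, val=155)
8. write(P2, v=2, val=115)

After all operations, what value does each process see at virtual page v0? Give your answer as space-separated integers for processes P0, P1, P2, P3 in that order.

Answer: 42 151 42 42

Derivation:
Op 1: fork(P0) -> P1. 3 ppages; refcounts: pp0:2 pp1:2 pp2:2
Op 2: fork(P0) -> P2. 3 ppages; refcounts: pp0:3 pp1:3 pp2:3
Op 3: write(P1, v2, 161). refcount(pp2)=3>1 -> COPY to pp3. 4 ppages; refcounts: pp0:3 pp1:3 pp2:2 pp3:1
Op 4: fork(P0) -> P3. 4 ppages; refcounts: pp0:4 pp1:4 pp2:3 pp3:1
Op 5: write(P1, v0, 151). refcount(pp0)=4>1 -> COPY to pp4. 5 ppages; refcounts: pp0:3 pp1:4 pp2:3 pp3:1 pp4:1
Op 6: write(P0, v2, 132). refcount(pp2)=3>1 -> COPY to pp5. 6 ppages; refcounts: pp0:3 pp1:4 pp2:2 pp3:1 pp4:1 pp5:1
Op 7: write(P3, v1, 155). refcount(pp1)=4>1 -> COPY to pp6. 7 ppages; refcounts: pp0:3 pp1:3 pp2:2 pp3:1 pp4:1 pp5:1 pp6:1
Op 8: write(P2, v2, 115). refcount(pp2)=2>1 -> COPY to pp7. 8 ppages; refcounts: pp0:3 pp1:3 pp2:1 pp3:1 pp4:1 pp5:1 pp6:1 pp7:1
P0: v0 -> pp0 = 42
P1: v0 -> pp4 = 151
P2: v0 -> pp0 = 42
P3: v0 -> pp0 = 42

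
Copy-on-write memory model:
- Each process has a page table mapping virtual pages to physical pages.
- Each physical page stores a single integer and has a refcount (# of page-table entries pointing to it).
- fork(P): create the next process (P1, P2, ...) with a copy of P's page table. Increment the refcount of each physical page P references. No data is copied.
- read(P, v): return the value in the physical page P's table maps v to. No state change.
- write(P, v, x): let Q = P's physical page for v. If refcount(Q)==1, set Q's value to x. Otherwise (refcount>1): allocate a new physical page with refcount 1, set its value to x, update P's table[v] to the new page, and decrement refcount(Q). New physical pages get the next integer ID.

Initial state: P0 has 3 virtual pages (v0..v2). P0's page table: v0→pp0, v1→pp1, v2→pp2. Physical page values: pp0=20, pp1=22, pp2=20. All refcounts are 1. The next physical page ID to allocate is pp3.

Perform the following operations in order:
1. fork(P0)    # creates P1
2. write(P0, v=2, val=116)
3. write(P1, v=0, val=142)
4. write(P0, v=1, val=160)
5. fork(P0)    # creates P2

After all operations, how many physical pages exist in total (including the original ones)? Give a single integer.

Op 1: fork(P0) -> P1. 3 ppages; refcounts: pp0:2 pp1:2 pp2:2
Op 2: write(P0, v2, 116). refcount(pp2)=2>1 -> COPY to pp3. 4 ppages; refcounts: pp0:2 pp1:2 pp2:1 pp3:1
Op 3: write(P1, v0, 142). refcount(pp0)=2>1 -> COPY to pp4. 5 ppages; refcounts: pp0:1 pp1:2 pp2:1 pp3:1 pp4:1
Op 4: write(P0, v1, 160). refcount(pp1)=2>1 -> COPY to pp5. 6 ppages; refcounts: pp0:1 pp1:1 pp2:1 pp3:1 pp4:1 pp5:1
Op 5: fork(P0) -> P2. 6 ppages; refcounts: pp0:2 pp1:1 pp2:1 pp3:2 pp4:1 pp5:2

Answer: 6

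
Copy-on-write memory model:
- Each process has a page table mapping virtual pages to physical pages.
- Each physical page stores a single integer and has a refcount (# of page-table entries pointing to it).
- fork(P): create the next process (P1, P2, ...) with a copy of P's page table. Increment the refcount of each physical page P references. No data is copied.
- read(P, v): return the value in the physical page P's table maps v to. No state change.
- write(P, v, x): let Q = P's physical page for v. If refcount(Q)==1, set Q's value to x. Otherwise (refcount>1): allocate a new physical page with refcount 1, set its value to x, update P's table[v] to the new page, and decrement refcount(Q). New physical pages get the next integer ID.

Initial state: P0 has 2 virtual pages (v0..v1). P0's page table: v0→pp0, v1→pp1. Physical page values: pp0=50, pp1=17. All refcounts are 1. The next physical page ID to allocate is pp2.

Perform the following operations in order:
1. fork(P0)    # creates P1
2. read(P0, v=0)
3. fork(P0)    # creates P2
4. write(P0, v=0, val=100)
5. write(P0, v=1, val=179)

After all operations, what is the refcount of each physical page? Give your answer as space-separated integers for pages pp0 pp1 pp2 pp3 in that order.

Op 1: fork(P0) -> P1. 2 ppages; refcounts: pp0:2 pp1:2
Op 2: read(P0, v0) -> 50. No state change.
Op 3: fork(P0) -> P2. 2 ppages; refcounts: pp0:3 pp1:3
Op 4: write(P0, v0, 100). refcount(pp0)=3>1 -> COPY to pp2. 3 ppages; refcounts: pp0:2 pp1:3 pp2:1
Op 5: write(P0, v1, 179). refcount(pp1)=3>1 -> COPY to pp3. 4 ppages; refcounts: pp0:2 pp1:2 pp2:1 pp3:1

Answer: 2 2 1 1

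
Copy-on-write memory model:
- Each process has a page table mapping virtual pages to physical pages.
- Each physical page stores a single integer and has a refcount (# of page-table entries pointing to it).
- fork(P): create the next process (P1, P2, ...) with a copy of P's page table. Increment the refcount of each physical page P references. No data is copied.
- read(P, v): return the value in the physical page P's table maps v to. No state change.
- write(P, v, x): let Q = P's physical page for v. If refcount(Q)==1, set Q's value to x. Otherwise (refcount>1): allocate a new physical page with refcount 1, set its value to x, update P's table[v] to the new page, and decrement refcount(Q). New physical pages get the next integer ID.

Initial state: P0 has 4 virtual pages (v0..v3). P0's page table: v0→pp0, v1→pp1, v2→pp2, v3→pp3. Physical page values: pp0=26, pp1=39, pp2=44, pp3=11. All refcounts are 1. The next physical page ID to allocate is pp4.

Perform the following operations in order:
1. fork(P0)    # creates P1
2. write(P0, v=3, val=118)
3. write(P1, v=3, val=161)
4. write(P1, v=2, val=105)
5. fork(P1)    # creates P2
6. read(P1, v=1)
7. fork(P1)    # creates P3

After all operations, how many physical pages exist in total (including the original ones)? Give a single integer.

Answer: 6

Derivation:
Op 1: fork(P0) -> P1. 4 ppages; refcounts: pp0:2 pp1:2 pp2:2 pp3:2
Op 2: write(P0, v3, 118). refcount(pp3)=2>1 -> COPY to pp4. 5 ppages; refcounts: pp0:2 pp1:2 pp2:2 pp3:1 pp4:1
Op 3: write(P1, v3, 161). refcount(pp3)=1 -> write in place. 5 ppages; refcounts: pp0:2 pp1:2 pp2:2 pp3:1 pp4:1
Op 4: write(P1, v2, 105). refcount(pp2)=2>1 -> COPY to pp5. 6 ppages; refcounts: pp0:2 pp1:2 pp2:1 pp3:1 pp4:1 pp5:1
Op 5: fork(P1) -> P2. 6 ppages; refcounts: pp0:3 pp1:3 pp2:1 pp3:2 pp4:1 pp5:2
Op 6: read(P1, v1) -> 39. No state change.
Op 7: fork(P1) -> P3. 6 ppages; refcounts: pp0:4 pp1:4 pp2:1 pp3:3 pp4:1 pp5:3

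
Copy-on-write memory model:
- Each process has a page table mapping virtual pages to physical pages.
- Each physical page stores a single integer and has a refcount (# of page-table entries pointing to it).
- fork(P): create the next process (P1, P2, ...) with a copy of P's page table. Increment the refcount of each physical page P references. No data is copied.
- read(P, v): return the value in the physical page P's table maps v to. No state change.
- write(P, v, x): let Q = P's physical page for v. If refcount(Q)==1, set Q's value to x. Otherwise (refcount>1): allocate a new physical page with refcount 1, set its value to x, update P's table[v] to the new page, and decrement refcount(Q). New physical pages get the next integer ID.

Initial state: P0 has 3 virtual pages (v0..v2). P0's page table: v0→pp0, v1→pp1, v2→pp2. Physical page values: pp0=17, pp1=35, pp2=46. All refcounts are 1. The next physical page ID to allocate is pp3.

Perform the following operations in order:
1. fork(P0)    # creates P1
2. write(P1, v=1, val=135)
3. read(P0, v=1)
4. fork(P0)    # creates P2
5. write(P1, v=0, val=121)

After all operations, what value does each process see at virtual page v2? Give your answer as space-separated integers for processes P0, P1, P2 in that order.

Op 1: fork(P0) -> P1. 3 ppages; refcounts: pp0:2 pp1:2 pp2:2
Op 2: write(P1, v1, 135). refcount(pp1)=2>1 -> COPY to pp3. 4 ppages; refcounts: pp0:2 pp1:1 pp2:2 pp3:1
Op 3: read(P0, v1) -> 35. No state change.
Op 4: fork(P0) -> P2. 4 ppages; refcounts: pp0:3 pp1:2 pp2:3 pp3:1
Op 5: write(P1, v0, 121). refcount(pp0)=3>1 -> COPY to pp4. 5 ppages; refcounts: pp0:2 pp1:2 pp2:3 pp3:1 pp4:1
P0: v2 -> pp2 = 46
P1: v2 -> pp2 = 46
P2: v2 -> pp2 = 46

Answer: 46 46 46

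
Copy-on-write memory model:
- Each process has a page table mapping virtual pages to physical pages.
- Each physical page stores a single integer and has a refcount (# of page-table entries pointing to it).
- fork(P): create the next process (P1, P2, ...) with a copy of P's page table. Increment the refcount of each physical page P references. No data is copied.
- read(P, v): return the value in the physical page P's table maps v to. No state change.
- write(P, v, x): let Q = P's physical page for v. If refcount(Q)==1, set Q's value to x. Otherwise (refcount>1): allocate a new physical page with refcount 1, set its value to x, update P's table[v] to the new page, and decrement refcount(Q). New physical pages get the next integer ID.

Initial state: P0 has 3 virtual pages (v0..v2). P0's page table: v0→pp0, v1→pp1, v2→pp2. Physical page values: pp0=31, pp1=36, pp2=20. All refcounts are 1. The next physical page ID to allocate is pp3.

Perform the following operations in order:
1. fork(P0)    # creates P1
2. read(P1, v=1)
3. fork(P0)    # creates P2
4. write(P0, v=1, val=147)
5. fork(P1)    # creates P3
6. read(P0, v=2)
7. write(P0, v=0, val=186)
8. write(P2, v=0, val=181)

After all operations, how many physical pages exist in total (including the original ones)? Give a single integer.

Op 1: fork(P0) -> P1. 3 ppages; refcounts: pp0:2 pp1:2 pp2:2
Op 2: read(P1, v1) -> 36. No state change.
Op 3: fork(P0) -> P2. 3 ppages; refcounts: pp0:3 pp1:3 pp2:3
Op 4: write(P0, v1, 147). refcount(pp1)=3>1 -> COPY to pp3. 4 ppages; refcounts: pp0:3 pp1:2 pp2:3 pp3:1
Op 5: fork(P1) -> P3. 4 ppages; refcounts: pp0:4 pp1:3 pp2:4 pp3:1
Op 6: read(P0, v2) -> 20. No state change.
Op 7: write(P0, v0, 186). refcount(pp0)=4>1 -> COPY to pp4. 5 ppages; refcounts: pp0:3 pp1:3 pp2:4 pp3:1 pp4:1
Op 8: write(P2, v0, 181). refcount(pp0)=3>1 -> COPY to pp5. 6 ppages; refcounts: pp0:2 pp1:3 pp2:4 pp3:1 pp4:1 pp5:1

Answer: 6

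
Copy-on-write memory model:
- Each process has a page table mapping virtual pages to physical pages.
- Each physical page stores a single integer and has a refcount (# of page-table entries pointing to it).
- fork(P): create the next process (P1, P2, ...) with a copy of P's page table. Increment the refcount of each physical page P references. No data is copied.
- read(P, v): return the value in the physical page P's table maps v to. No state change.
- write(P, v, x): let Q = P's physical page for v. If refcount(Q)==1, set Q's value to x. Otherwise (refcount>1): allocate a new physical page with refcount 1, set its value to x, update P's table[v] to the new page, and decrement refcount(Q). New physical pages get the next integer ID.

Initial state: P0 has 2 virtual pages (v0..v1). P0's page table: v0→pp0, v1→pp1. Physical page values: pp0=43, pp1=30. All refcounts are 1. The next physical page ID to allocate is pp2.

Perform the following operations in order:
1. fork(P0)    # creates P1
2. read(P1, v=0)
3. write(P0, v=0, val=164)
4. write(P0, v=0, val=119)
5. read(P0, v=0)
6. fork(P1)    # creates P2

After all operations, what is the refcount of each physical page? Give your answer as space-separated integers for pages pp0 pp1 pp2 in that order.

Answer: 2 3 1

Derivation:
Op 1: fork(P0) -> P1. 2 ppages; refcounts: pp0:2 pp1:2
Op 2: read(P1, v0) -> 43. No state change.
Op 3: write(P0, v0, 164). refcount(pp0)=2>1 -> COPY to pp2. 3 ppages; refcounts: pp0:1 pp1:2 pp2:1
Op 4: write(P0, v0, 119). refcount(pp2)=1 -> write in place. 3 ppages; refcounts: pp0:1 pp1:2 pp2:1
Op 5: read(P0, v0) -> 119. No state change.
Op 6: fork(P1) -> P2. 3 ppages; refcounts: pp0:2 pp1:3 pp2:1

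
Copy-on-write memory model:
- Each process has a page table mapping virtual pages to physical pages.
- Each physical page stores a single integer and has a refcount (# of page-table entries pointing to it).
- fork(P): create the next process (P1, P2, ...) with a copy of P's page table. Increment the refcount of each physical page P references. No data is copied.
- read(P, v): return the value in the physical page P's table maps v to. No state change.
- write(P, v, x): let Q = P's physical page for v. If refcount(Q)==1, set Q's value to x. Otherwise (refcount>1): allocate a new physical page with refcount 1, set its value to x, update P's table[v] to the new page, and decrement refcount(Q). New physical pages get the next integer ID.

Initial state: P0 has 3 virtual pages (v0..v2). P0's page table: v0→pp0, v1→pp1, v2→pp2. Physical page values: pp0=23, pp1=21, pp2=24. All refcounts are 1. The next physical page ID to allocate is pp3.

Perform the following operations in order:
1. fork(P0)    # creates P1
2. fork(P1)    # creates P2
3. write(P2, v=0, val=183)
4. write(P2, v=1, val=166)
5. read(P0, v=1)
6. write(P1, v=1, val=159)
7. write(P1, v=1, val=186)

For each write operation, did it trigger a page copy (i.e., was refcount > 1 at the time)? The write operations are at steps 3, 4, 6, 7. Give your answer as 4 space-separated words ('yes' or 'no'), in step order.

Op 1: fork(P0) -> P1. 3 ppages; refcounts: pp0:2 pp1:2 pp2:2
Op 2: fork(P1) -> P2. 3 ppages; refcounts: pp0:3 pp1:3 pp2:3
Op 3: write(P2, v0, 183). refcount(pp0)=3>1 -> COPY to pp3. 4 ppages; refcounts: pp0:2 pp1:3 pp2:3 pp3:1
Op 4: write(P2, v1, 166). refcount(pp1)=3>1 -> COPY to pp4. 5 ppages; refcounts: pp0:2 pp1:2 pp2:3 pp3:1 pp4:1
Op 5: read(P0, v1) -> 21. No state change.
Op 6: write(P1, v1, 159). refcount(pp1)=2>1 -> COPY to pp5. 6 ppages; refcounts: pp0:2 pp1:1 pp2:3 pp3:1 pp4:1 pp5:1
Op 7: write(P1, v1, 186). refcount(pp5)=1 -> write in place. 6 ppages; refcounts: pp0:2 pp1:1 pp2:3 pp3:1 pp4:1 pp5:1

yes yes yes no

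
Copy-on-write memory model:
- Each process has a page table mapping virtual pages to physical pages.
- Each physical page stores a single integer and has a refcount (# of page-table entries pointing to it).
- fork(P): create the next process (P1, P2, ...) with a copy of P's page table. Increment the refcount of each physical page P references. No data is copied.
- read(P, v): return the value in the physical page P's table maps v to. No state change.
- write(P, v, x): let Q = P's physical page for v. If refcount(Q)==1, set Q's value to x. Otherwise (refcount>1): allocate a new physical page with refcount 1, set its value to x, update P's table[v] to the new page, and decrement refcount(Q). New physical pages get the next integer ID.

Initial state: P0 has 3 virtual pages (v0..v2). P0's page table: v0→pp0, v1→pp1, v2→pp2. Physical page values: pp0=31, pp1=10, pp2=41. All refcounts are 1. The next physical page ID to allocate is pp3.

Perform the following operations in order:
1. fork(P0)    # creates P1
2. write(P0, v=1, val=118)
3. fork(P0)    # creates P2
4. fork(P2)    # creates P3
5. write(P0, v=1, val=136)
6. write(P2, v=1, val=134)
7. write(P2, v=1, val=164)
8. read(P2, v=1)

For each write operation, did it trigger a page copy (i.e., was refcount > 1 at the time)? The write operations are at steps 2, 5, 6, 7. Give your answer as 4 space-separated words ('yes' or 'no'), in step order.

Op 1: fork(P0) -> P1. 3 ppages; refcounts: pp0:2 pp1:2 pp2:2
Op 2: write(P0, v1, 118). refcount(pp1)=2>1 -> COPY to pp3. 4 ppages; refcounts: pp0:2 pp1:1 pp2:2 pp3:1
Op 3: fork(P0) -> P2. 4 ppages; refcounts: pp0:3 pp1:1 pp2:3 pp3:2
Op 4: fork(P2) -> P3. 4 ppages; refcounts: pp0:4 pp1:1 pp2:4 pp3:3
Op 5: write(P0, v1, 136). refcount(pp3)=3>1 -> COPY to pp4. 5 ppages; refcounts: pp0:4 pp1:1 pp2:4 pp3:2 pp4:1
Op 6: write(P2, v1, 134). refcount(pp3)=2>1 -> COPY to pp5. 6 ppages; refcounts: pp0:4 pp1:1 pp2:4 pp3:1 pp4:1 pp5:1
Op 7: write(P2, v1, 164). refcount(pp5)=1 -> write in place. 6 ppages; refcounts: pp0:4 pp1:1 pp2:4 pp3:1 pp4:1 pp5:1
Op 8: read(P2, v1) -> 164. No state change.

yes yes yes no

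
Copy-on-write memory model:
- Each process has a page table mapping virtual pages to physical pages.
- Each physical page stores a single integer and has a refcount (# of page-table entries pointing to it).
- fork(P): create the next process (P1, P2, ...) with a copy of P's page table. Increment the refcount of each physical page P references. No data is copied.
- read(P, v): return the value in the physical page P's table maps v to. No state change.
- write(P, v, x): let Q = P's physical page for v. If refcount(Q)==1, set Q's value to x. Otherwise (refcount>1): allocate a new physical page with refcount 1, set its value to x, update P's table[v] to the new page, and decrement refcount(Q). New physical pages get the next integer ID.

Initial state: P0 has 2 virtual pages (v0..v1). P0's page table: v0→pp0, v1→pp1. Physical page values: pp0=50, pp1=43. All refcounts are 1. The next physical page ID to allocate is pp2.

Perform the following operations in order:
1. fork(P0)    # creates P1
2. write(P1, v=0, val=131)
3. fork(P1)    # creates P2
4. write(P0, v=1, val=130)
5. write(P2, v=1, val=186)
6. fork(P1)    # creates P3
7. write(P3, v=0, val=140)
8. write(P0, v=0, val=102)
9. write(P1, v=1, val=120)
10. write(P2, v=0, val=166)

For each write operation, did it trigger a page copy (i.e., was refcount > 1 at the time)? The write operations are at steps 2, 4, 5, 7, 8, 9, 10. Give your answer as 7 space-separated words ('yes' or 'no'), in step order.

Op 1: fork(P0) -> P1. 2 ppages; refcounts: pp0:2 pp1:2
Op 2: write(P1, v0, 131). refcount(pp0)=2>1 -> COPY to pp2. 3 ppages; refcounts: pp0:1 pp1:2 pp2:1
Op 3: fork(P1) -> P2. 3 ppages; refcounts: pp0:1 pp1:3 pp2:2
Op 4: write(P0, v1, 130). refcount(pp1)=3>1 -> COPY to pp3. 4 ppages; refcounts: pp0:1 pp1:2 pp2:2 pp3:1
Op 5: write(P2, v1, 186). refcount(pp1)=2>1 -> COPY to pp4. 5 ppages; refcounts: pp0:1 pp1:1 pp2:2 pp3:1 pp4:1
Op 6: fork(P1) -> P3. 5 ppages; refcounts: pp0:1 pp1:2 pp2:3 pp3:1 pp4:1
Op 7: write(P3, v0, 140). refcount(pp2)=3>1 -> COPY to pp5. 6 ppages; refcounts: pp0:1 pp1:2 pp2:2 pp3:1 pp4:1 pp5:1
Op 8: write(P0, v0, 102). refcount(pp0)=1 -> write in place. 6 ppages; refcounts: pp0:1 pp1:2 pp2:2 pp3:1 pp4:1 pp5:1
Op 9: write(P1, v1, 120). refcount(pp1)=2>1 -> COPY to pp6. 7 ppages; refcounts: pp0:1 pp1:1 pp2:2 pp3:1 pp4:1 pp5:1 pp6:1
Op 10: write(P2, v0, 166). refcount(pp2)=2>1 -> COPY to pp7. 8 ppages; refcounts: pp0:1 pp1:1 pp2:1 pp3:1 pp4:1 pp5:1 pp6:1 pp7:1

yes yes yes yes no yes yes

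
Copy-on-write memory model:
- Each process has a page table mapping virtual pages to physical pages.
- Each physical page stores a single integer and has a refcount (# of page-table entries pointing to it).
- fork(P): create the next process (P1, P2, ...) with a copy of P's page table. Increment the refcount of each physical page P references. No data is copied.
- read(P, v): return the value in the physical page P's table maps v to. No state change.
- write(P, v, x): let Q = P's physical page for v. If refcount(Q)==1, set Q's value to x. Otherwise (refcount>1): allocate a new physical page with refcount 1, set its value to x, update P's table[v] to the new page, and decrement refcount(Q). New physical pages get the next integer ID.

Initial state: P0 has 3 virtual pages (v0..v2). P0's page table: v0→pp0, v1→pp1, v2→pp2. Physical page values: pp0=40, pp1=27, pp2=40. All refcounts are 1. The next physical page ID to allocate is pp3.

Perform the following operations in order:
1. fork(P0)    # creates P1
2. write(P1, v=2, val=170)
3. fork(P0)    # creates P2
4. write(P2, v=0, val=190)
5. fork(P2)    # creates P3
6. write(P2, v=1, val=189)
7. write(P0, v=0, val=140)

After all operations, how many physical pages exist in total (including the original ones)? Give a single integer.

Op 1: fork(P0) -> P1. 3 ppages; refcounts: pp0:2 pp1:2 pp2:2
Op 2: write(P1, v2, 170). refcount(pp2)=2>1 -> COPY to pp3. 4 ppages; refcounts: pp0:2 pp1:2 pp2:1 pp3:1
Op 3: fork(P0) -> P2. 4 ppages; refcounts: pp0:3 pp1:3 pp2:2 pp3:1
Op 4: write(P2, v0, 190). refcount(pp0)=3>1 -> COPY to pp4. 5 ppages; refcounts: pp0:2 pp1:3 pp2:2 pp3:1 pp4:1
Op 5: fork(P2) -> P3. 5 ppages; refcounts: pp0:2 pp1:4 pp2:3 pp3:1 pp4:2
Op 6: write(P2, v1, 189). refcount(pp1)=4>1 -> COPY to pp5. 6 ppages; refcounts: pp0:2 pp1:3 pp2:3 pp3:1 pp4:2 pp5:1
Op 7: write(P0, v0, 140). refcount(pp0)=2>1 -> COPY to pp6. 7 ppages; refcounts: pp0:1 pp1:3 pp2:3 pp3:1 pp4:2 pp5:1 pp6:1

Answer: 7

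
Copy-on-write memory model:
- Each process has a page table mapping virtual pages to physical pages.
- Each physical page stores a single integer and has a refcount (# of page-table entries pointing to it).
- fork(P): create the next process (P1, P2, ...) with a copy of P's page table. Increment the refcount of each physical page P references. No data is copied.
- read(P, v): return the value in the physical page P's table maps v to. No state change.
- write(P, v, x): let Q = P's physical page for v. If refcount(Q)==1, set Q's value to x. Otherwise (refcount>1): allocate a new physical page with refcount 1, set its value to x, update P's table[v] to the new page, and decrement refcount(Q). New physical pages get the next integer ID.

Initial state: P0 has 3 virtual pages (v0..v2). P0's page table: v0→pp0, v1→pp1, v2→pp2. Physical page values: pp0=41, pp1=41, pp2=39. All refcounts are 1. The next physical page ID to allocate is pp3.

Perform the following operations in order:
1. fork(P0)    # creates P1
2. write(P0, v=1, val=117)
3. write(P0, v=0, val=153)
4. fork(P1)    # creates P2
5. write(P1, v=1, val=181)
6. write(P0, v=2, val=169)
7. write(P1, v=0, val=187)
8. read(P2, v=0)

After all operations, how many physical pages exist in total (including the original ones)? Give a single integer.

Op 1: fork(P0) -> P1. 3 ppages; refcounts: pp0:2 pp1:2 pp2:2
Op 2: write(P0, v1, 117). refcount(pp1)=2>1 -> COPY to pp3. 4 ppages; refcounts: pp0:2 pp1:1 pp2:2 pp3:1
Op 3: write(P0, v0, 153). refcount(pp0)=2>1 -> COPY to pp4. 5 ppages; refcounts: pp0:1 pp1:1 pp2:2 pp3:1 pp4:1
Op 4: fork(P1) -> P2. 5 ppages; refcounts: pp0:2 pp1:2 pp2:3 pp3:1 pp4:1
Op 5: write(P1, v1, 181). refcount(pp1)=2>1 -> COPY to pp5. 6 ppages; refcounts: pp0:2 pp1:1 pp2:3 pp3:1 pp4:1 pp5:1
Op 6: write(P0, v2, 169). refcount(pp2)=3>1 -> COPY to pp6. 7 ppages; refcounts: pp0:2 pp1:1 pp2:2 pp3:1 pp4:1 pp5:1 pp6:1
Op 7: write(P1, v0, 187). refcount(pp0)=2>1 -> COPY to pp7. 8 ppages; refcounts: pp0:1 pp1:1 pp2:2 pp3:1 pp4:1 pp5:1 pp6:1 pp7:1
Op 8: read(P2, v0) -> 41. No state change.

Answer: 8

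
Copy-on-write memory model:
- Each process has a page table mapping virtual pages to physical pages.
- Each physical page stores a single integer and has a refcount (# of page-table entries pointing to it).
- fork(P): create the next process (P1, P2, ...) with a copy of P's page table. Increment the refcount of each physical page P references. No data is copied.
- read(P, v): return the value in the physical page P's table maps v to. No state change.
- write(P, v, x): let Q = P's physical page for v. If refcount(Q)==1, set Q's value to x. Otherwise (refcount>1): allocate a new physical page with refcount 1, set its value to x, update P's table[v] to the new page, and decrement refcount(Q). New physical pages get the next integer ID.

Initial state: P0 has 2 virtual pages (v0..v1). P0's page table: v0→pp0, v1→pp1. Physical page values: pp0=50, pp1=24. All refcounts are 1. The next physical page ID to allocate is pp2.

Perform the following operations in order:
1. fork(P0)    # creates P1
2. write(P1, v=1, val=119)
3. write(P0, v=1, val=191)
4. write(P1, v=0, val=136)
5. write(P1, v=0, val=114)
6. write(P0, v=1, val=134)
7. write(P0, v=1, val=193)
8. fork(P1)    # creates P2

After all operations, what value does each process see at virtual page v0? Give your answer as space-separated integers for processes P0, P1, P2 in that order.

Answer: 50 114 114

Derivation:
Op 1: fork(P0) -> P1. 2 ppages; refcounts: pp0:2 pp1:2
Op 2: write(P1, v1, 119). refcount(pp1)=2>1 -> COPY to pp2. 3 ppages; refcounts: pp0:2 pp1:1 pp2:1
Op 3: write(P0, v1, 191). refcount(pp1)=1 -> write in place. 3 ppages; refcounts: pp0:2 pp1:1 pp2:1
Op 4: write(P1, v0, 136). refcount(pp0)=2>1 -> COPY to pp3. 4 ppages; refcounts: pp0:1 pp1:1 pp2:1 pp3:1
Op 5: write(P1, v0, 114). refcount(pp3)=1 -> write in place. 4 ppages; refcounts: pp0:1 pp1:1 pp2:1 pp3:1
Op 6: write(P0, v1, 134). refcount(pp1)=1 -> write in place. 4 ppages; refcounts: pp0:1 pp1:1 pp2:1 pp3:1
Op 7: write(P0, v1, 193). refcount(pp1)=1 -> write in place. 4 ppages; refcounts: pp0:1 pp1:1 pp2:1 pp3:1
Op 8: fork(P1) -> P2. 4 ppages; refcounts: pp0:1 pp1:1 pp2:2 pp3:2
P0: v0 -> pp0 = 50
P1: v0 -> pp3 = 114
P2: v0 -> pp3 = 114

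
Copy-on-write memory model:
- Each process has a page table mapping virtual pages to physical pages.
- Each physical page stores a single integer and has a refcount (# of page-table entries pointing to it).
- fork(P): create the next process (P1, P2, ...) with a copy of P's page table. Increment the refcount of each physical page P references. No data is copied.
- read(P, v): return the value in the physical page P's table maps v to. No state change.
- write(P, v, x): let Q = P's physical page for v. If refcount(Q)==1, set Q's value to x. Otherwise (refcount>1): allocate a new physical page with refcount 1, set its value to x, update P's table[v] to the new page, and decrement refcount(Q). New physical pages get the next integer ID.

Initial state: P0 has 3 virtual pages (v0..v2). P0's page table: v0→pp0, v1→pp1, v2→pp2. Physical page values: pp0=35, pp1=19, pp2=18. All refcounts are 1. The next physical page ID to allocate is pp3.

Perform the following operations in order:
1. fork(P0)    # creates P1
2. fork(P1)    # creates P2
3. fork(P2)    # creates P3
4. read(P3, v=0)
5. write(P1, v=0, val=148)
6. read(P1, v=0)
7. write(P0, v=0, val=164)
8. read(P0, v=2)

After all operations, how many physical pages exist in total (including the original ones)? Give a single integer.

Answer: 5

Derivation:
Op 1: fork(P0) -> P1. 3 ppages; refcounts: pp0:2 pp1:2 pp2:2
Op 2: fork(P1) -> P2. 3 ppages; refcounts: pp0:3 pp1:3 pp2:3
Op 3: fork(P2) -> P3. 3 ppages; refcounts: pp0:4 pp1:4 pp2:4
Op 4: read(P3, v0) -> 35. No state change.
Op 5: write(P1, v0, 148). refcount(pp0)=4>1 -> COPY to pp3. 4 ppages; refcounts: pp0:3 pp1:4 pp2:4 pp3:1
Op 6: read(P1, v0) -> 148. No state change.
Op 7: write(P0, v0, 164). refcount(pp0)=3>1 -> COPY to pp4. 5 ppages; refcounts: pp0:2 pp1:4 pp2:4 pp3:1 pp4:1
Op 8: read(P0, v2) -> 18. No state change.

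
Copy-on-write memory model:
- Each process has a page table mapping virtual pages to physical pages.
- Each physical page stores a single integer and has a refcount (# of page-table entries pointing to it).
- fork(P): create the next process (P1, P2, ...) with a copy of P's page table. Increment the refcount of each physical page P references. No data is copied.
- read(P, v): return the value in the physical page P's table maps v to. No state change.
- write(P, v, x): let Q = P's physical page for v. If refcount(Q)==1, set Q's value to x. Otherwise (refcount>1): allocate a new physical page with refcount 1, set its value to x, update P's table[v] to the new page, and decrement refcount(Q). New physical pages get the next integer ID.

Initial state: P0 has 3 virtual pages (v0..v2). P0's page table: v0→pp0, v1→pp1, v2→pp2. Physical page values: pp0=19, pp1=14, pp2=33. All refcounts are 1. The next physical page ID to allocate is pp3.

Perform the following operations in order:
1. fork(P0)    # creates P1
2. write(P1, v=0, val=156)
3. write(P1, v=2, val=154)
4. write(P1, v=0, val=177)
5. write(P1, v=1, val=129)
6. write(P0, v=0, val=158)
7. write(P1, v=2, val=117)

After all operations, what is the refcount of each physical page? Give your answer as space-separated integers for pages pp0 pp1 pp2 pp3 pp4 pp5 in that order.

Answer: 1 1 1 1 1 1

Derivation:
Op 1: fork(P0) -> P1. 3 ppages; refcounts: pp0:2 pp1:2 pp2:2
Op 2: write(P1, v0, 156). refcount(pp0)=2>1 -> COPY to pp3. 4 ppages; refcounts: pp0:1 pp1:2 pp2:2 pp3:1
Op 3: write(P1, v2, 154). refcount(pp2)=2>1 -> COPY to pp4. 5 ppages; refcounts: pp0:1 pp1:2 pp2:1 pp3:1 pp4:1
Op 4: write(P1, v0, 177). refcount(pp3)=1 -> write in place. 5 ppages; refcounts: pp0:1 pp1:2 pp2:1 pp3:1 pp4:1
Op 5: write(P1, v1, 129). refcount(pp1)=2>1 -> COPY to pp5. 6 ppages; refcounts: pp0:1 pp1:1 pp2:1 pp3:1 pp4:1 pp5:1
Op 6: write(P0, v0, 158). refcount(pp0)=1 -> write in place. 6 ppages; refcounts: pp0:1 pp1:1 pp2:1 pp3:1 pp4:1 pp5:1
Op 7: write(P1, v2, 117). refcount(pp4)=1 -> write in place. 6 ppages; refcounts: pp0:1 pp1:1 pp2:1 pp3:1 pp4:1 pp5:1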